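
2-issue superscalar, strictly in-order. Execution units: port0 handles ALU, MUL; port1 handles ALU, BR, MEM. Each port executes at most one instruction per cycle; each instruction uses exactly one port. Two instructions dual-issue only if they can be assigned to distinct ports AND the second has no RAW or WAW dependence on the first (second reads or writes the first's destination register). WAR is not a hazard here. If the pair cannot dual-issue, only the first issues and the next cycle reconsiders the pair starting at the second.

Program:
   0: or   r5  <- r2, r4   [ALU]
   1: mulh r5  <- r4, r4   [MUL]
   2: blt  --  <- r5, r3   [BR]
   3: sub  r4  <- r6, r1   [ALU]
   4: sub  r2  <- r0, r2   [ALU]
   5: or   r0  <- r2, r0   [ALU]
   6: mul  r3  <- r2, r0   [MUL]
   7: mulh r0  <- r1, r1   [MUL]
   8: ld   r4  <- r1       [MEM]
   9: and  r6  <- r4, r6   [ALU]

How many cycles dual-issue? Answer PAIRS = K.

t=0 i0:or ; WAW r5
t=1 i1:mulh ; RAW r5
t=2 i2+i3:blt/sub ; dual
t=3 i4:sub ; RAW r2
t=4 i5:or ; RAW r0
t=5 i6:mul ; no-port MUL/MUL
t=6 i7+i8:mulh/ld ; dual
t=7 i9:and ; tail

PAIRS = 2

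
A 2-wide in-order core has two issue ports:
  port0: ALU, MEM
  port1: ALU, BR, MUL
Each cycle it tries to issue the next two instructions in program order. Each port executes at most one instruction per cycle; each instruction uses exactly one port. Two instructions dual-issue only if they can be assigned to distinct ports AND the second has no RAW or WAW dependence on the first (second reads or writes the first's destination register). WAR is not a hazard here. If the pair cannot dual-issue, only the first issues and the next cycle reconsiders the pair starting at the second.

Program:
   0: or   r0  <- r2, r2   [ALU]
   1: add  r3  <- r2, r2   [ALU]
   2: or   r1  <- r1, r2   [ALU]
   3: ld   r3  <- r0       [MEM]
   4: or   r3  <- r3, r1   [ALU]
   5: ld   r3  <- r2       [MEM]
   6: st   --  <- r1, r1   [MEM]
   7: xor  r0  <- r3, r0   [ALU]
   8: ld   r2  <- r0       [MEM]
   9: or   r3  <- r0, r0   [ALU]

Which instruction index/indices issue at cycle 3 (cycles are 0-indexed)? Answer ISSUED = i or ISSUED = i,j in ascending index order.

ISSUED = 5

c0: i0&i1 or;add  2-wide
c1: i2&i3 or;ld  2-wide
c2: i4 or  WAW r3
c3: i5 ld  no-port MEM/MEM
c4: i6&i7 st;xor  2-wide
c5: i8&i9 ld;or  2-wide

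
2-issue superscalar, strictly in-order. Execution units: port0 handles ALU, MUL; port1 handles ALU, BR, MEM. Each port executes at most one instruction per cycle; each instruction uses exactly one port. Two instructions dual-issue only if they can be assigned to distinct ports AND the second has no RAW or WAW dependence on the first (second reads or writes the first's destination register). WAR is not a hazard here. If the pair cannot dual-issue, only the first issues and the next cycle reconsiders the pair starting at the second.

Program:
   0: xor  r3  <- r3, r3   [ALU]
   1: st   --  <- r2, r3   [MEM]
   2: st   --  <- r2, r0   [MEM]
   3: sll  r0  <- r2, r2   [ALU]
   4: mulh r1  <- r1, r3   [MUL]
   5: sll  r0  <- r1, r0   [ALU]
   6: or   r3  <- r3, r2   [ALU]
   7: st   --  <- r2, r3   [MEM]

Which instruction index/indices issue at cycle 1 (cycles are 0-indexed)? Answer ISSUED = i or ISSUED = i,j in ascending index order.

ISSUED = 1

0. xor @i0  | RAW r3
1. st @i1  | no-port MEM/MEM
2. st+sll @i2&i3  | pair
3. mulh @i4  | RAW r1
4. sll+or @i5&i6  | pair
5. st @i7  | tail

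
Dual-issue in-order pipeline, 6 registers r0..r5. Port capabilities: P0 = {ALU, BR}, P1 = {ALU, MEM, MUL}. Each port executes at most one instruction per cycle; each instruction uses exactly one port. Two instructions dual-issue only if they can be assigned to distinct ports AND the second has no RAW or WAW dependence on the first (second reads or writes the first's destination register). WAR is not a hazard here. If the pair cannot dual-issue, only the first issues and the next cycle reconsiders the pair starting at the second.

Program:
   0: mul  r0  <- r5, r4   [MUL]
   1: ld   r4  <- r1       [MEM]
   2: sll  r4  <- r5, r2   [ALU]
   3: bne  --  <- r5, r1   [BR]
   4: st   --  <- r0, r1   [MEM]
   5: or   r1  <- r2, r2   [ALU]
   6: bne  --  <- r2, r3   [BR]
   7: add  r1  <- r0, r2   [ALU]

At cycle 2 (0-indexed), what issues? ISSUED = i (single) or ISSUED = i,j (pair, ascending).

ISSUED = 2,3

  cy0 -> i0 (mul) no-port MUL/MEM
  cy1 -> i1 (ld) WAW r4
  cy2 -> i2&i3 (sll/bne) 2-wide
  cy3 -> i4&i5 (st/or) 2-wide
  cy4 -> i6&i7 (bne/add) 2-wide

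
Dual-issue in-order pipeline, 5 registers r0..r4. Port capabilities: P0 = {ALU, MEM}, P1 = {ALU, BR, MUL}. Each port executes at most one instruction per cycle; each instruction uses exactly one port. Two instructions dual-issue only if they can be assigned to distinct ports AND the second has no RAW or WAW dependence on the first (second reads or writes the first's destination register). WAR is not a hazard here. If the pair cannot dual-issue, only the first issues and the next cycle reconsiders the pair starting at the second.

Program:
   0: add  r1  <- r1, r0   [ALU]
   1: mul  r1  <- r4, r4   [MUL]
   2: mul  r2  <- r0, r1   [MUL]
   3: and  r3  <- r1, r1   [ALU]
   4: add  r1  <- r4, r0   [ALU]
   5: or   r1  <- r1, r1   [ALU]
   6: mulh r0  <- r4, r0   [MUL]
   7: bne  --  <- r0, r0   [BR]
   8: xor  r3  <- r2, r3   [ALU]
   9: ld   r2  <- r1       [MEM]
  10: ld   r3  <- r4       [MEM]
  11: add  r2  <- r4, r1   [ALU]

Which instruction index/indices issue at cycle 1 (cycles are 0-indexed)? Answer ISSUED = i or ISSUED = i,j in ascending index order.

c0: i0 add  WAW r1
c1: i1 mul  no-port MUL/MUL
c2: i2&i3 mul and  2-wide
c3: i4 add  RAW+WAW r1
c4: i5&i6 or mulh  2-wide
c5: i7&i8 bne xor  2-wide
c6: i9 ld  no-port MEM/MEM
c7: i10&i11 ld add  2-wide

ISSUED = 1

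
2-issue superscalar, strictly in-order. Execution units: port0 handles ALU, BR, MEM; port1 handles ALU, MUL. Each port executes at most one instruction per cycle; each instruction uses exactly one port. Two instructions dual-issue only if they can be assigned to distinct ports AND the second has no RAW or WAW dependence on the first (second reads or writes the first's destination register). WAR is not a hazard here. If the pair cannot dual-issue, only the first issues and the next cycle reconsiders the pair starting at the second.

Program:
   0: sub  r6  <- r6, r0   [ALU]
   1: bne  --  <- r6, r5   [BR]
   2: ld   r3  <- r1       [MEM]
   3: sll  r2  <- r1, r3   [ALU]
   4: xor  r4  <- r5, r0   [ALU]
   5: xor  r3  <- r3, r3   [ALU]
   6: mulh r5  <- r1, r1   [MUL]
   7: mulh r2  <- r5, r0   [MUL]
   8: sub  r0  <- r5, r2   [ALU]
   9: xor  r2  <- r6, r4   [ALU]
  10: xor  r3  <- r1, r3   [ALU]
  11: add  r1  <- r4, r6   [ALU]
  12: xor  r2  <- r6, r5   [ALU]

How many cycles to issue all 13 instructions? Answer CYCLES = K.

0. sub.ALU @i0  | RAW r6
1. bne.BR @i1  | no-port BR/MEM
2. ld.MEM @i2  | RAW r3
3. sll.ALU xor.ALU @i3&i4  | 2-wide
4. xor.ALU mulh.MUL @i5&i6  | 2-wide
5. mulh.MUL @i7  | RAW r2
6. sub.ALU xor.ALU @i8&i9  | 2-wide
7. xor.ALU add.ALU @i10&i11  | 2-wide
8. xor.ALU @i12  | tail

CYCLES = 9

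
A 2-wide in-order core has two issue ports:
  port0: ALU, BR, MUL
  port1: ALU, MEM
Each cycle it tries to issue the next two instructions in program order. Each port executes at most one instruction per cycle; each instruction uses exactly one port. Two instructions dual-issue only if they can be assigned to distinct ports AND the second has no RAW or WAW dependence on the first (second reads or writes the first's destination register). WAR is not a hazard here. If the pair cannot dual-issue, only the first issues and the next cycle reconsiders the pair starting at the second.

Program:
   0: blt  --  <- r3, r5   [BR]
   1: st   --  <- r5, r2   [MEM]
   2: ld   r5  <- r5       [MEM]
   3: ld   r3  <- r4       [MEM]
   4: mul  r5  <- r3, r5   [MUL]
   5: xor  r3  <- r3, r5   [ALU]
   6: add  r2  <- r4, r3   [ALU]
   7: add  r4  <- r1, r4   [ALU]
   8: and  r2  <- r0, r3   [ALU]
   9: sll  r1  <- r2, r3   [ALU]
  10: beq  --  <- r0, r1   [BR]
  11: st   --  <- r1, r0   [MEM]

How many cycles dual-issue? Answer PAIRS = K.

PAIRS = 3

t=0 i0&i1:blt+st ; dual
t=1 i2:ld ; no-port MEM/MEM
t=2 i3:ld ; RAW r3
t=3 i4:mul ; RAW r5
t=4 i5:xor ; RAW r3
t=5 i6&i7:add+add ; dual
t=6 i8:and ; RAW r2
t=7 i9:sll ; RAW r1
t=8 i10&i11:beq+st ; dual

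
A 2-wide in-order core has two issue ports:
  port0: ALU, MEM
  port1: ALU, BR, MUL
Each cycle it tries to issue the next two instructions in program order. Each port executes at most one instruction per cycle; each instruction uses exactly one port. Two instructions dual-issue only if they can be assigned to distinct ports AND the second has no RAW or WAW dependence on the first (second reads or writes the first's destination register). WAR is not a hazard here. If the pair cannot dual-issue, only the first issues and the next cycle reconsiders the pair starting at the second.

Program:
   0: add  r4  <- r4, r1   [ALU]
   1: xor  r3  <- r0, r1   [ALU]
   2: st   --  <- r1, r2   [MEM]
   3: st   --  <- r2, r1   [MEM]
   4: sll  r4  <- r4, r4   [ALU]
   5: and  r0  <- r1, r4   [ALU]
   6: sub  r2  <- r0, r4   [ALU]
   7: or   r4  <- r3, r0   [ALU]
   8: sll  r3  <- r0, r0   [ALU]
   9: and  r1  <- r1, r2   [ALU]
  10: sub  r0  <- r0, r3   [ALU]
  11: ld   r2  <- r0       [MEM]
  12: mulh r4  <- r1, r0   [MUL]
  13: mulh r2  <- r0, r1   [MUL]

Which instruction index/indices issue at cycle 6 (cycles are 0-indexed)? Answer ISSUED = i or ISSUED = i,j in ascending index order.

ISSUED = 10

c0: i0+i1 add.ALU+xor.ALU  dual
c1: i2 st.MEM  no-port MEM/MEM
c2: i3+i4 st.MEM+sll.ALU  dual
c3: i5 and.ALU  RAW r0
c4: i6+i7 sub.ALU+or.ALU  dual
c5: i8+i9 sll.ALU+and.ALU  dual
c6: i10 sub.ALU  RAW r0
c7: i11+i12 ld.MEM+mulh.MUL  dual
c8: i13 mulh.MUL  tail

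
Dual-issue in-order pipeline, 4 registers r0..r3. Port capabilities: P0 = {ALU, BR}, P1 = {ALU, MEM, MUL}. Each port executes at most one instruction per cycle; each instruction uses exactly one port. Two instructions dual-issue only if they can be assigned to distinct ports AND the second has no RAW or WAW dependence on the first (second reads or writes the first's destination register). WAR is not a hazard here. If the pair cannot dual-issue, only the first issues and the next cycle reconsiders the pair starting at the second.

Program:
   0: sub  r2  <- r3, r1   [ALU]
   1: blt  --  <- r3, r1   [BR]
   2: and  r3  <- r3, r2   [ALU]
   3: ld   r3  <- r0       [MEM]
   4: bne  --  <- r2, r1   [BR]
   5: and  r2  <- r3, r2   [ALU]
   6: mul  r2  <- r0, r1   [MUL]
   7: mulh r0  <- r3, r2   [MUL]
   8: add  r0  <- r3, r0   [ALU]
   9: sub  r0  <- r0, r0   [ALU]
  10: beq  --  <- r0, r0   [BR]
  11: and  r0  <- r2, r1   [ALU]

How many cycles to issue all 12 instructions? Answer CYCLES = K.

CYCLES = 9

c0: i0+i1 sub+blt  pair
c1: i2 and  WAW r3
c2: i3+i4 ld+bne  pair
c3: i5 and  WAW r2
c4: i6 mul  no-port MUL/MUL
c5: i7 mulh  RAW+WAW r0
c6: i8 add  RAW+WAW r0
c7: i9 sub  RAW r0
c8: i10+i11 beq+and  pair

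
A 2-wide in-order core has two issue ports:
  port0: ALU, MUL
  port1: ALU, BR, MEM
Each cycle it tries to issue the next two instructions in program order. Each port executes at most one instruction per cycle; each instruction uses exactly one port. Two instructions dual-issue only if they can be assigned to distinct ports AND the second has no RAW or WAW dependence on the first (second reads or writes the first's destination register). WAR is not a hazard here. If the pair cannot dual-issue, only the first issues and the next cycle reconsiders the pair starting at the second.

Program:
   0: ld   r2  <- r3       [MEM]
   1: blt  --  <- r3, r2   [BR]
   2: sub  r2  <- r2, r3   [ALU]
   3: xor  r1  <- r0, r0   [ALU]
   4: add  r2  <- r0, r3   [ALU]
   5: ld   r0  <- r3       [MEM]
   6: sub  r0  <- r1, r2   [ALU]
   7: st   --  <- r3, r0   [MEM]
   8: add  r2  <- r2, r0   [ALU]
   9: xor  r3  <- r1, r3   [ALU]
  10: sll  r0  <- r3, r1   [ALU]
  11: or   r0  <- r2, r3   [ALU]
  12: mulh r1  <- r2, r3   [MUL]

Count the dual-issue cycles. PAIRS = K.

[0] i0  ld.MEM  -- no-port MEM/BR
[1] i1&i2  blt.BR sub.ALU  -- 2-wide
[2] i3&i4  xor.ALU add.ALU  -- 2-wide
[3] i5  ld.MEM  -- WAW r0
[4] i6  sub.ALU  -- RAW r0
[5] i7&i8  st.MEM add.ALU  -- 2-wide
[6] i9  xor.ALU  -- RAW r3
[7] i10  sll.ALU  -- WAW r0
[8] i11&i12  or.ALU mulh.MUL  -- 2-wide

PAIRS = 4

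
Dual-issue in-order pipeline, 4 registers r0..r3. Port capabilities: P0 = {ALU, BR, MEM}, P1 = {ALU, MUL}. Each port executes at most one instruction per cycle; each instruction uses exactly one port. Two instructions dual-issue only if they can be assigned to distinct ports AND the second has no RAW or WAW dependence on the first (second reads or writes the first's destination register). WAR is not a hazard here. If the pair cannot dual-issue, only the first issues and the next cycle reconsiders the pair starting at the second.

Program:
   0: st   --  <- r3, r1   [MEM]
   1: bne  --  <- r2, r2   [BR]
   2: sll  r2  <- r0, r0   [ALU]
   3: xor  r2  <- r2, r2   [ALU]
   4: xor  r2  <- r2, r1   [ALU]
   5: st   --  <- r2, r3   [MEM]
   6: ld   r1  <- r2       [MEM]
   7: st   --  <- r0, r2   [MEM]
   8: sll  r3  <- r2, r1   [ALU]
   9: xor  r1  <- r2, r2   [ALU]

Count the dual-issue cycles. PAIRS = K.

  cy0 -> i0 (st) no-port MEM/BR
  cy1 -> i1,i2 (bne/sll) 2-wide
  cy2 -> i3 (xor) RAW+WAW r2
  cy3 -> i4 (xor) RAW r2
  cy4 -> i5 (st) no-port MEM/MEM
  cy5 -> i6 (ld) no-port MEM/MEM
  cy6 -> i7,i8 (st/sll) 2-wide
  cy7 -> i9 (xor) tail

PAIRS = 2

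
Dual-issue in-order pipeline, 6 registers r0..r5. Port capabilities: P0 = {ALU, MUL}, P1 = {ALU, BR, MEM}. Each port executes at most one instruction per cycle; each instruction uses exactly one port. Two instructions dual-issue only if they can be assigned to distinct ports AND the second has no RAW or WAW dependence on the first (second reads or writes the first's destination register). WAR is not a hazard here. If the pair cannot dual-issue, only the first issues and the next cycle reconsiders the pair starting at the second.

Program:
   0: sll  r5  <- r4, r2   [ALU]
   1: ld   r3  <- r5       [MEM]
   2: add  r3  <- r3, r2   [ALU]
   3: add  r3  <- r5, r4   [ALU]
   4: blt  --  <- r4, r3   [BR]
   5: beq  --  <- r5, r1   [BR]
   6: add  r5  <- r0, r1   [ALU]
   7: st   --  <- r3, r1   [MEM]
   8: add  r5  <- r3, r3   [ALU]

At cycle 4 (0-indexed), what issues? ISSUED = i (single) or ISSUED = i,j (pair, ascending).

ISSUED = 4

t=0 i0:sll.ALU ; RAW r5
t=1 i1:ld.MEM ; RAW+WAW r3
t=2 i2:add.ALU ; WAW r3
t=3 i3:add.ALU ; RAW r3
t=4 i4:blt.BR ; no-port BR/BR
t=5 i5+i6:beq.BR+add.ALU ; pair
t=6 i7+i8:st.MEM+add.ALU ; pair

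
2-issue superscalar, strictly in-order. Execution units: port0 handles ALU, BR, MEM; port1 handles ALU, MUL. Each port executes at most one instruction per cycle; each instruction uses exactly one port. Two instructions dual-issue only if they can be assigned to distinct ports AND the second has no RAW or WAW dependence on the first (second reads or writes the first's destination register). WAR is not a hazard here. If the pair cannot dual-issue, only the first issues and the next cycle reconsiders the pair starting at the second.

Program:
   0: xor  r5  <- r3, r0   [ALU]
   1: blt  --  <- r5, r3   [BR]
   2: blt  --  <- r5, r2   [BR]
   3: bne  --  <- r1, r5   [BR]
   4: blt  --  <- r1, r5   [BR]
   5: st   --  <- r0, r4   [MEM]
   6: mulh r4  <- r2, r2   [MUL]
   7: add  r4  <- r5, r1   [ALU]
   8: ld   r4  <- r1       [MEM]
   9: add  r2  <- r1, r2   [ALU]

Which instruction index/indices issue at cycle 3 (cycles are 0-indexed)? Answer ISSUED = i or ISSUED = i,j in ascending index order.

0. xor @i0  | RAW r5
1. blt @i1  | no-port BR/BR
2. blt @i2  | no-port BR/BR
3. bne @i3  | no-port BR/BR
4. blt @i4  | no-port BR/MEM
5. st mulh @i5,i6  | pair
6. add @i7  | WAW r4
7. ld add @i8,i9  | pair

ISSUED = 3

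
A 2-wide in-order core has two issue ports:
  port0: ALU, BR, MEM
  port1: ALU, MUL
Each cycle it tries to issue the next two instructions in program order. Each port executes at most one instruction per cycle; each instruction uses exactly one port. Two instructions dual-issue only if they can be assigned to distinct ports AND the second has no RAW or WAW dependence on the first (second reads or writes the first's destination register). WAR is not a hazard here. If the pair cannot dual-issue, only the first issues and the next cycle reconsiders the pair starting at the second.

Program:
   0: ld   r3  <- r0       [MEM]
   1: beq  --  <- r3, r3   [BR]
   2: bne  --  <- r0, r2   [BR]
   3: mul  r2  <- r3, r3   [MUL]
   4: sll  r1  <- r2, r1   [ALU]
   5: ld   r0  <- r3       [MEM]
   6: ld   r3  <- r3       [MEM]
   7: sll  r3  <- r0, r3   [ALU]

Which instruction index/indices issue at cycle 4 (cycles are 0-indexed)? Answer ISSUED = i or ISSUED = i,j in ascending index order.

t=0 i0:ld ; no-port MEM/BR
t=1 i1:beq ; no-port BR/BR
t=2 i2+i3:bne+mul ; dual
t=3 i4+i5:sll+ld ; dual
t=4 i6:ld ; RAW+WAW r3
t=5 i7:sll ; tail

ISSUED = 6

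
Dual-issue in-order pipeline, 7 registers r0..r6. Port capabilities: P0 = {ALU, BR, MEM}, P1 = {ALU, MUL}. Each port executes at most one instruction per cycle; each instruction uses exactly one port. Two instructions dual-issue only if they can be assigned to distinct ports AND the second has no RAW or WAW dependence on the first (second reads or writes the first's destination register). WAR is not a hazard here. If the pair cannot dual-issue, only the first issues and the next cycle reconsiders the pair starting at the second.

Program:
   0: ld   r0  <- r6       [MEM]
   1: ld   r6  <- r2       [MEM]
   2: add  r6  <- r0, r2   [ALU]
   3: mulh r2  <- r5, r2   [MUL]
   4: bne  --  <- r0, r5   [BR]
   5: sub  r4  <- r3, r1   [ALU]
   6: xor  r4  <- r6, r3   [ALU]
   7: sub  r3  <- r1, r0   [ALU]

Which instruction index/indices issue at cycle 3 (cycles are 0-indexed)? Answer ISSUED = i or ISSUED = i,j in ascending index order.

ISSUED = 4,5

t=0 i0:ld ; no-port MEM/MEM
t=1 i1:ld ; WAW r6
t=2 i2+i3:add/mulh ; 2-wide
t=3 i4+i5:bne/sub ; 2-wide
t=4 i6+i7:xor/sub ; 2-wide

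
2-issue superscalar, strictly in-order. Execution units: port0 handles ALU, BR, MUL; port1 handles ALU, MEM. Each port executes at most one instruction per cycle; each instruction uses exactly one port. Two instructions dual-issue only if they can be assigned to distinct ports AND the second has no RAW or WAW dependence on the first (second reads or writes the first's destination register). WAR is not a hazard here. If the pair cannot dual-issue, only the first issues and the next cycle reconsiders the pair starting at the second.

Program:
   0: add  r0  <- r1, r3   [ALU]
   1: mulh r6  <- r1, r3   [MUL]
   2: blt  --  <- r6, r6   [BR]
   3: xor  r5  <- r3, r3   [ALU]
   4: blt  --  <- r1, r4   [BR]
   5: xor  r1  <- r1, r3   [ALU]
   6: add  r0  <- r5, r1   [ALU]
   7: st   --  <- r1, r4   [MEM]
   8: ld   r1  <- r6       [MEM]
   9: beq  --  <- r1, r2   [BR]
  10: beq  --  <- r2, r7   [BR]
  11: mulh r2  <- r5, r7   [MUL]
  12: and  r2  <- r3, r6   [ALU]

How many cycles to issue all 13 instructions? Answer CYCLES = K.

t=0 i0,i1:add.ALU;mulh.MUL ; 2-wide
t=1 i2,i3:blt.BR;xor.ALU ; 2-wide
t=2 i4,i5:blt.BR;xor.ALU ; 2-wide
t=3 i6,i7:add.ALU;st.MEM ; 2-wide
t=4 i8:ld.MEM ; RAW r1
t=5 i9:beq.BR ; no-port BR/BR
t=6 i10:beq.BR ; no-port BR/MUL
t=7 i11:mulh.MUL ; WAW r2
t=8 i12:and.ALU ; tail

CYCLES = 9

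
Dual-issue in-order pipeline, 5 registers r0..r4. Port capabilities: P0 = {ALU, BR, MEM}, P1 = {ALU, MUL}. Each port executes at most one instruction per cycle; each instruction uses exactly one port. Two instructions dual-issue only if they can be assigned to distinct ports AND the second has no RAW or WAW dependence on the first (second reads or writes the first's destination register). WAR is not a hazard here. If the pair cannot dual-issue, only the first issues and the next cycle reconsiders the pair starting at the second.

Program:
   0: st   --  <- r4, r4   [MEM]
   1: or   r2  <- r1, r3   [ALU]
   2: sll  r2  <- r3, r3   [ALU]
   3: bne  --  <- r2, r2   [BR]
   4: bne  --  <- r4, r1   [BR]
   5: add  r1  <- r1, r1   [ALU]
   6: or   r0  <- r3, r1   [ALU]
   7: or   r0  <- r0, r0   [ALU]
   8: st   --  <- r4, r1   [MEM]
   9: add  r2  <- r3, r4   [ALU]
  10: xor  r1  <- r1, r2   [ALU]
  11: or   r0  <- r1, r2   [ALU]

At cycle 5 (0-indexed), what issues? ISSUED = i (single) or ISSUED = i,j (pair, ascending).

ISSUED = 7,8

[0] i0+i1  st/or  -- 2-wide
[1] i2  sll  -- RAW r2
[2] i3  bne  -- no-port BR/BR
[3] i4+i5  bne/add  -- 2-wide
[4] i6  or  -- RAW+WAW r0
[5] i7+i8  or/st  -- 2-wide
[6] i9  add  -- RAW r2
[7] i10  xor  -- RAW r1
[8] i11  or  -- tail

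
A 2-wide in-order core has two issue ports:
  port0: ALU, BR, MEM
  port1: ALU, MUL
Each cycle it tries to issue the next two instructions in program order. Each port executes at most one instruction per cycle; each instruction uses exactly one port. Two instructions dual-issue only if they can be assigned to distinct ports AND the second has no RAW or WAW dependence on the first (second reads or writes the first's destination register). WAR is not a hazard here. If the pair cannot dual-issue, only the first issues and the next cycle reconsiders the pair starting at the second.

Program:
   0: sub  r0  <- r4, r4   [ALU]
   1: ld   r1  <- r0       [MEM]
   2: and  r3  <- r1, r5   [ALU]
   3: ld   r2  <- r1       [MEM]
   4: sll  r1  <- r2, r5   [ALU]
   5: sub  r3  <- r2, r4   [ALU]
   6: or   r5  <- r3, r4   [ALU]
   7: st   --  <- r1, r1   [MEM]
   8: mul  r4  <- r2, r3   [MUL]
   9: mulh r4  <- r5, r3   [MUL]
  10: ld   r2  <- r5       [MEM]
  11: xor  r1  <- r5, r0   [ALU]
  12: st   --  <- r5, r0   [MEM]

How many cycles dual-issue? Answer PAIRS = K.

c0: i0 sub.ALU  RAW r0
c1: i1 ld.MEM  RAW r1
c2: i2+i3 and.ALU;ld.MEM  pair
c3: i4+i5 sll.ALU;sub.ALU  pair
c4: i6+i7 or.ALU;st.MEM  pair
c5: i8 mul.MUL  no-port MUL/MUL
c6: i9+i10 mulh.MUL;ld.MEM  pair
c7: i11+i12 xor.ALU;st.MEM  pair

PAIRS = 5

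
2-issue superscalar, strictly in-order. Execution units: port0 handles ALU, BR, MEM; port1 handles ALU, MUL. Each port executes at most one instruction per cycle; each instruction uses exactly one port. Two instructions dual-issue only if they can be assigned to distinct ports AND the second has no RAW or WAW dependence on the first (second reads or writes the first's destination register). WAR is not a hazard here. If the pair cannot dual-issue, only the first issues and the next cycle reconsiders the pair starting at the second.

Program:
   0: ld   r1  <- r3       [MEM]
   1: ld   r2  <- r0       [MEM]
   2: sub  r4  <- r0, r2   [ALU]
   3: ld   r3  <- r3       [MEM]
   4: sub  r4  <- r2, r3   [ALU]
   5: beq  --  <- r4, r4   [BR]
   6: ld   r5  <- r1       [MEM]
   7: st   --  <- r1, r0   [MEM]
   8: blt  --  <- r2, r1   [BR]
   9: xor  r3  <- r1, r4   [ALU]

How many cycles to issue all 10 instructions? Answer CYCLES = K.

#0 head=0: ld.MEM i0 no-port MEM/MEM
#1 head=1: ld.MEM i1 RAW r2
#2 head=2: sub.ALU;ld.MEM i2/i3 2-wide
#3 head=4: sub.ALU i4 RAW r4
#4 head=5: beq.BR i5 no-port BR/MEM
#5 head=6: ld.MEM i6 no-port MEM/MEM
#6 head=7: st.MEM i7 no-port MEM/BR
#7 head=8: blt.BR;xor.ALU i8/i9 2-wide

CYCLES = 8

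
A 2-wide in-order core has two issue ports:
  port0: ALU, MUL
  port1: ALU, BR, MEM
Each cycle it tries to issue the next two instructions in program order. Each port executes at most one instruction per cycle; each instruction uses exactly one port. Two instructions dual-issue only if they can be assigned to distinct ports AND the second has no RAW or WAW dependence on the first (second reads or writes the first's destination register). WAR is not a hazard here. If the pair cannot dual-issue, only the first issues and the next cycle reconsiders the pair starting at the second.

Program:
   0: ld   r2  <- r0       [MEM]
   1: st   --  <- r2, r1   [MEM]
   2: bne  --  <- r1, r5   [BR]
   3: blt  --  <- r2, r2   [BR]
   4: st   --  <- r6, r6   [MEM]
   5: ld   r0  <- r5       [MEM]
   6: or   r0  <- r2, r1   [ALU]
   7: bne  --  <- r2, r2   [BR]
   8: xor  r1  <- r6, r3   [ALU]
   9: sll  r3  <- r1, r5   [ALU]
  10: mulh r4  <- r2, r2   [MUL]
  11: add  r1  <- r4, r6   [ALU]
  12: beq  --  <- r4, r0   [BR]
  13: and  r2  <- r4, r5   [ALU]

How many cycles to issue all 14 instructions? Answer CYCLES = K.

CYCLES = 11

0. ld.MEM @i0  | no-port MEM/MEM
1. st.MEM @i1  | no-port MEM/BR
2. bne.BR @i2  | no-port BR/BR
3. blt.BR @i3  | no-port BR/MEM
4. st.MEM @i4  | no-port MEM/MEM
5. ld.MEM @i5  | WAW r0
6. or.ALU;bne.BR @i6/i7  | pair
7. xor.ALU @i8  | RAW r1
8. sll.ALU;mulh.MUL @i9/i10  | pair
9. add.ALU;beq.BR @i11/i12  | pair
10. and.ALU @i13  | tail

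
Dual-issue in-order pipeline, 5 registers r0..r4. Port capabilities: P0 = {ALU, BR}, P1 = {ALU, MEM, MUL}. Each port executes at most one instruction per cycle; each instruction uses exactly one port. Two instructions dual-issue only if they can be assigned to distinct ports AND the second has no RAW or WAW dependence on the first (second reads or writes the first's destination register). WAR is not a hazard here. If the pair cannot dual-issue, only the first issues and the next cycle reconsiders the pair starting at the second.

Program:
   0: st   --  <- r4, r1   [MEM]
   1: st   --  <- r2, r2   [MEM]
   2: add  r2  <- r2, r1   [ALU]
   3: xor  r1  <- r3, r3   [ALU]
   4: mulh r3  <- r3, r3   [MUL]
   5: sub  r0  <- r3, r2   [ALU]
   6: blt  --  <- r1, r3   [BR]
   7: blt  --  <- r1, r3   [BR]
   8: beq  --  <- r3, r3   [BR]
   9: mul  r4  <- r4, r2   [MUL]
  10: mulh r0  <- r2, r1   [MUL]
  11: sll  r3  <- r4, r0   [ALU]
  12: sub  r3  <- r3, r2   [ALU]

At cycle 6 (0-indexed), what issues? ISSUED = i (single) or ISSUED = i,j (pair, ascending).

ISSUED = 10

  cy0 -> i0 (st) no-port MEM/MEM
  cy1 -> i1&i2 (st;add) 2-wide
  cy2 -> i3&i4 (xor;mulh) 2-wide
  cy3 -> i5&i6 (sub;blt) 2-wide
  cy4 -> i7 (blt) no-port BR/BR
  cy5 -> i8&i9 (beq;mul) 2-wide
  cy6 -> i10 (mulh) RAW r0
  cy7 -> i11 (sll) RAW+WAW r3
  cy8 -> i12 (sub) tail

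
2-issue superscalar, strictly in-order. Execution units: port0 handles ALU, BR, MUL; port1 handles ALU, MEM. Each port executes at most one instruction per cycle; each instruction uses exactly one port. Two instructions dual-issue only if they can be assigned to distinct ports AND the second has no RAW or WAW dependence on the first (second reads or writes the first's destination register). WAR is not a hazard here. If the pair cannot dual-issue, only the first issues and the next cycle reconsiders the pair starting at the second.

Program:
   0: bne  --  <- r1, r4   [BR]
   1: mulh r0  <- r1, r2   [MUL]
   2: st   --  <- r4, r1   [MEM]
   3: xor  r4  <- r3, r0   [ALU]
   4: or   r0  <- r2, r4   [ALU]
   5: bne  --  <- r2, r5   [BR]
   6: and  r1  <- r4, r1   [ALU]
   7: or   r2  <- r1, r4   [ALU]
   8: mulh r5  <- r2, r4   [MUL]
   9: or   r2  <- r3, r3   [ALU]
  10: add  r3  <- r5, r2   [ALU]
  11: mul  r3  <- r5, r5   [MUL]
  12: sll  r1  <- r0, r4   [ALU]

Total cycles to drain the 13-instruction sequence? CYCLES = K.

CYCLES = 9

#0 head=0: bne.BR i0 no-port BR/MUL
#1 head=1: mulh.MUL+st.MEM i1/i2 dual
#2 head=3: xor.ALU i3 RAW r4
#3 head=4: or.ALU+bne.BR i4/i5 dual
#4 head=6: and.ALU i6 RAW r1
#5 head=7: or.ALU i7 RAW r2
#6 head=8: mulh.MUL+or.ALU i8/i9 dual
#7 head=10: add.ALU i10 WAW r3
#8 head=11: mul.MUL+sll.ALU i11/i12 dual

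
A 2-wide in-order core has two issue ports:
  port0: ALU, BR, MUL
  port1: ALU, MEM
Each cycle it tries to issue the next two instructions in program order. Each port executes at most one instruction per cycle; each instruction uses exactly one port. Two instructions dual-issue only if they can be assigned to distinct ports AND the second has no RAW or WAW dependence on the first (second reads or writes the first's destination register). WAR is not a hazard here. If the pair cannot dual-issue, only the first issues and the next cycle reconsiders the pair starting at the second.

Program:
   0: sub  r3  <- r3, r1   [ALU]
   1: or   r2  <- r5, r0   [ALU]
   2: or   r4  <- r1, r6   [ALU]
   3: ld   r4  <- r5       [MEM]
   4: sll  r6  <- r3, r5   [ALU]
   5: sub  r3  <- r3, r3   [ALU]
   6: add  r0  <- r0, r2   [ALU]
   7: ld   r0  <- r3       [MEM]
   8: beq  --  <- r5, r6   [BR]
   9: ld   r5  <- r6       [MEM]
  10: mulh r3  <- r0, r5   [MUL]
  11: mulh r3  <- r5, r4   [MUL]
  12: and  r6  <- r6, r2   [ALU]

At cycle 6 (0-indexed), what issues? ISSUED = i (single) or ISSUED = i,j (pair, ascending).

ISSUED = 10

0. sub or @i0+i1  | 2-wide
1. or @i2  | WAW r4
2. ld sll @i3+i4  | 2-wide
3. sub add @i5+i6  | 2-wide
4. ld beq @i7+i8  | 2-wide
5. ld @i9  | RAW r5
6. mulh @i10  | no-port MUL/MUL
7. mulh and @i11+i12  | 2-wide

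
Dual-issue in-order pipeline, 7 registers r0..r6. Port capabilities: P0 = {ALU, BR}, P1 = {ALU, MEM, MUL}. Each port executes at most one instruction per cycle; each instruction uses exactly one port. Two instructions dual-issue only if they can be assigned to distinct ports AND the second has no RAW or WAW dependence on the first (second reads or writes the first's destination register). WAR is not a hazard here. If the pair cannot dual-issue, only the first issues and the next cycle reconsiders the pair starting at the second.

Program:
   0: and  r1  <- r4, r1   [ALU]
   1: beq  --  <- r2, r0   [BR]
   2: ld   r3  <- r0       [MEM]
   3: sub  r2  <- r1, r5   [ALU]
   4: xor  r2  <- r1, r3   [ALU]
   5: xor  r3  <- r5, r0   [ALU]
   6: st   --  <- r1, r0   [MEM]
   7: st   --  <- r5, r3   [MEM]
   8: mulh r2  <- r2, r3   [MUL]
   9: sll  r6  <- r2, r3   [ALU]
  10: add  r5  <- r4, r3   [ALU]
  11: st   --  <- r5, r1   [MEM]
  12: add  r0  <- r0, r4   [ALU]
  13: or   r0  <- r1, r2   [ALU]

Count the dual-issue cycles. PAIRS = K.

#0 head=0: and.ALU beq.BR i0+i1 pair
#1 head=2: ld.MEM sub.ALU i2+i3 pair
#2 head=4: xor.ALU xor.ALU i4+i5 pair
#3 head=6: st.MEM i6 no-port MEM/MEM
#4 head=7: st.MEM i7 no-port MEM/MUL
#5 head=8: mulh.MUL i8 RAW r2
#6 head=9: sll.ALU add.ALU i9+i10 pair
#7 head=11: st.MEM add.ALU i11+i12 pair
#8 head=13: or.ALU i13 tail

PAIRS = 5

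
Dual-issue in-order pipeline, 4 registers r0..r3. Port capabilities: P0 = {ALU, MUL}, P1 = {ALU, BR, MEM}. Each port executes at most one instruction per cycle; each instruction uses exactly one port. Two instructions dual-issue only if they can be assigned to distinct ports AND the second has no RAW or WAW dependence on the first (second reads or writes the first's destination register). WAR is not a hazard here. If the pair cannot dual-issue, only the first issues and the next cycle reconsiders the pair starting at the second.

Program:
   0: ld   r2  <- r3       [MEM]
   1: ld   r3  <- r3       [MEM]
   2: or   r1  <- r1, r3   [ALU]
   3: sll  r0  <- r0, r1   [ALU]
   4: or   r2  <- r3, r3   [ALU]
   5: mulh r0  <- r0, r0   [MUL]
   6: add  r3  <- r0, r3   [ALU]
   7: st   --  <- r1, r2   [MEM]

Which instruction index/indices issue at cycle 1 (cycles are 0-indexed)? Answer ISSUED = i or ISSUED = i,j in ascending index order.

ISSUED = 1

c0: i0 ld.MEM  no-port MEM/MEM
c1: i1 ld.MEM  RAW r3
c2: i2 or.ALU  RAW r1
c3: i3,i4 sll.ALU;or.ALU  pair
c4: i5 mulh.MUL  RAW r0
c5: i6,i7 add.ALU;st.MEM  pair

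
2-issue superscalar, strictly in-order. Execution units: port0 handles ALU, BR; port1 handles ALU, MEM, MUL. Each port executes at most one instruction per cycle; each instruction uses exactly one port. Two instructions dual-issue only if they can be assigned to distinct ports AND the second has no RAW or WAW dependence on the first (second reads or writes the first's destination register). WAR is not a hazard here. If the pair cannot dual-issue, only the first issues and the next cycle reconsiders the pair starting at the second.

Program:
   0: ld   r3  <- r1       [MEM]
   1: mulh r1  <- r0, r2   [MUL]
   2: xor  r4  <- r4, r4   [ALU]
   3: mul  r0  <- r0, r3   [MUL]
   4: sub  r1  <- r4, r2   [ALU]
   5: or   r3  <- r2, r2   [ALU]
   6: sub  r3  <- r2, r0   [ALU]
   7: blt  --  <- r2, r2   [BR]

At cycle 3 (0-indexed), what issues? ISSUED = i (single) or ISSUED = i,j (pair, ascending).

ISSUED = 5

c0: i0 ld  no-port MEM/MUL
c1: i1,i2 mulh xor  pair
c2: i3,i4 mul sub  pair
c3: i5 or  WAW r3
c4: i6,i7 sub blt  pair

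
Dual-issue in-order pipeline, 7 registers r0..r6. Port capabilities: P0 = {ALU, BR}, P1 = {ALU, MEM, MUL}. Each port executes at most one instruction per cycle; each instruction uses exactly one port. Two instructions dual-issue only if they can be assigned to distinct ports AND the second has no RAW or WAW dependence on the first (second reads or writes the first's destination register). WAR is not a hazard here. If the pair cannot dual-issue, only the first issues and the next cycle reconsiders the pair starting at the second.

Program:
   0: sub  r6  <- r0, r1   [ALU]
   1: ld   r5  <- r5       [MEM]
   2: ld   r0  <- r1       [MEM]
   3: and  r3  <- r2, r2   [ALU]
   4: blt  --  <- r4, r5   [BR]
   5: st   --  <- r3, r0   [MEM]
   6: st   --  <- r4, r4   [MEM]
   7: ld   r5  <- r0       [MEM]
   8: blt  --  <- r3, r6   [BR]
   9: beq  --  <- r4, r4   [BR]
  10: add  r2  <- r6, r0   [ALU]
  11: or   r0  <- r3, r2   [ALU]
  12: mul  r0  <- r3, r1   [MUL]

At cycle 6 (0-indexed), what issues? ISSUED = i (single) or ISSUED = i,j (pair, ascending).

ISSUED = 11

c0: i0+i1 sub;ld  2-wide
c1: i2+i3 ld;and  2-wide
c2: i4+i5 blt;st  2-wide
c3: i6 st  no-port MEM/MEM
c4: i7+i8 ld;blt  2-wide
c5: i9+i10 beq;add  2-wide
c6: i11 or  WAW r0
c7: i12 mul  tail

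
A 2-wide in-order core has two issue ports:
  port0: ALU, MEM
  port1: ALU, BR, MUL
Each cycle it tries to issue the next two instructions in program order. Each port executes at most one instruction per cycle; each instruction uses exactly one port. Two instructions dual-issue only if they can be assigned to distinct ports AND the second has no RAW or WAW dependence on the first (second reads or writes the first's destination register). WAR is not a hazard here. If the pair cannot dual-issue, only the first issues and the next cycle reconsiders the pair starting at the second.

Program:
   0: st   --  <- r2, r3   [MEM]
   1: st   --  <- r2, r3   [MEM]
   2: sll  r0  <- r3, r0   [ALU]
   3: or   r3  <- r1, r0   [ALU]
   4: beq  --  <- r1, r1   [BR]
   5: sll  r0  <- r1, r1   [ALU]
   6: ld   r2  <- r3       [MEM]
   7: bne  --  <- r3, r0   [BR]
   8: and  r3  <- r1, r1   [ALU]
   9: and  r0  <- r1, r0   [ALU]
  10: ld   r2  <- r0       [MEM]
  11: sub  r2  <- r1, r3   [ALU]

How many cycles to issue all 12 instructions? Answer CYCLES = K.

t=0 i0:st ; no-port MEM/MEM
t=1 i1+i2:st;sll ; pair
t=2 i3+i4:or;beq ; pair
t=3 i5+i6:sll;ld ; pair
t=4 i7+i8:bne;and ; pair
t=5 i9:and ; RAW r0
t=6 i10:ld ; WAW r2
t=7 i11:sub ; tail

CYCLES = 8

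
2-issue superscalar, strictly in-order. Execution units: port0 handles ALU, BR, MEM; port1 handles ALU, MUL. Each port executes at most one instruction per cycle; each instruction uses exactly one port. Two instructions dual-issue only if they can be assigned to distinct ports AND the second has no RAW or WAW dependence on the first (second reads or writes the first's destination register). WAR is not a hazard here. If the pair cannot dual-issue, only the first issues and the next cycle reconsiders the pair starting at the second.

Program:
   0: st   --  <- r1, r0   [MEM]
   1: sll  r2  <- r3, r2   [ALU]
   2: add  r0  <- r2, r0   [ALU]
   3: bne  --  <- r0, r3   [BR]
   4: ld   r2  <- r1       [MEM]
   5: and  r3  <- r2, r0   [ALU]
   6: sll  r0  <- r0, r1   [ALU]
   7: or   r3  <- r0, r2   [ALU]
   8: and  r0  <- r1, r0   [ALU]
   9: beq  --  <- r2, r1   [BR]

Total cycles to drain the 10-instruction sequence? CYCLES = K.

c0: i0/i1 st sll  pair
c1: i2 add  RAW r0
c2: i3 bne  no-port BR/MEM
c3: i4 ld  RAW r2
c4: i5/i6 and sll  pair
c5: i7/i8 or and  pair
c6: i9 beq  tail

CYCLES = 7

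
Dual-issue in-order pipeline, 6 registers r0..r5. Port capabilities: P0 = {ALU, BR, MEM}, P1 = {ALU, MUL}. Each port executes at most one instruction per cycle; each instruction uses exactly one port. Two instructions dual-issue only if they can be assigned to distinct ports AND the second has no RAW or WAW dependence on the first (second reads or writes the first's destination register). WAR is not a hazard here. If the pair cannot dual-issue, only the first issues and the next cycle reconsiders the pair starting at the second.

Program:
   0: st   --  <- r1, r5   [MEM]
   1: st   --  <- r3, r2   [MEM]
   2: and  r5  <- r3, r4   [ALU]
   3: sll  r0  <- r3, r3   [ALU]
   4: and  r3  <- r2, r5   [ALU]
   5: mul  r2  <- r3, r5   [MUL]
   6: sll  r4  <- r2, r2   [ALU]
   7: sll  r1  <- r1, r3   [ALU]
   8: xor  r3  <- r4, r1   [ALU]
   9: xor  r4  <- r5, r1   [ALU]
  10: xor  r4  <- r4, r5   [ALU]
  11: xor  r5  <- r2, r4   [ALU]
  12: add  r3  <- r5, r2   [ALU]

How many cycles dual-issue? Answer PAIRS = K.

PAIRS = 4

[0] i0  st.MEM  -- no-port MEM/MEM
[1] i1+i2  st.MEM;and.ALU  -- dual
[2] i3+i4  sll.ALU;and.ALU  -- dual
[3] i5  mul.MUL  -- RAW r2
[4] i6+i7  sll.ALU;sll.ALU  -- dual
[5] i8+i9  xor.ALU;xor.ALU  -- dual
[6] i10  xor.ALU  -- RAW r4
[7] i11  xor.ALU  -- RAW r5
[8] i12  add.ALU  -- tail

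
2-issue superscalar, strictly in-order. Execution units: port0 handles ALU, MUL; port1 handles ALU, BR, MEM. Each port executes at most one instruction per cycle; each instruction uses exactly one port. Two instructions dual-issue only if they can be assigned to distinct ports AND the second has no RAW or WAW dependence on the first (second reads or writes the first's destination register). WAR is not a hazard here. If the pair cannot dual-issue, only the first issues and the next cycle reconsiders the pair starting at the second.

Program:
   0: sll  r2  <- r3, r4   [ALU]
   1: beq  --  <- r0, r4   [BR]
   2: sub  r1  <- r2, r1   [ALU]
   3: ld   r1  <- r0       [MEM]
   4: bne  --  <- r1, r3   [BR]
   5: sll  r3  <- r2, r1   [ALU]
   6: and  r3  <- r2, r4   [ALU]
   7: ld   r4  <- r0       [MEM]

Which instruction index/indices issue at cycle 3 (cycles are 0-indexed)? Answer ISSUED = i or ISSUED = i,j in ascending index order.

ISSUED = 4,5

c0: i0/i1 sll+beq  2-wide
c1: i2 sub  WAW r1
c2: i3 ld  no-port MEM/BR
c3: i4/i5 bne+sll  2-wide
c4: i6/i7 and+ld  2-wide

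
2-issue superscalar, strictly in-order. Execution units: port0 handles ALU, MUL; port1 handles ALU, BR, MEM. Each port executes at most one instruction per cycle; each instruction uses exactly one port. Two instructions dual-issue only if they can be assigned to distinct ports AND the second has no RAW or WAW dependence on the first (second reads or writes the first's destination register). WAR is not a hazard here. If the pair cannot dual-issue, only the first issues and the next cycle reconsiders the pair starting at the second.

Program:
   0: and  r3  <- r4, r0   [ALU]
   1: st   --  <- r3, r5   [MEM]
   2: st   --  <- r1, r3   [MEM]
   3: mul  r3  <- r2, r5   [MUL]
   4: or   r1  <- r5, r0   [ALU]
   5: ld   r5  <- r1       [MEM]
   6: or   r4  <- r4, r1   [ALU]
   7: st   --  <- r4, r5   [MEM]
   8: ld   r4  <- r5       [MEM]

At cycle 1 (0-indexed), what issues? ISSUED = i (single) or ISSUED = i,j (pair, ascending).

ISSUED = 1

c0: i0 and.ALU  RAW r3
c1: i1 st.MEM  no-port MEM/MEM
c2: i2/i3 st.MEM mul.MUL  dual
c3: i4 or.ALU  RAW r1
c4: i5/i6 ld.MEM or.ALU  dual
c5: i7 st.MEM  no-port MEM/MEM
c6: i8 ld.MEM  tail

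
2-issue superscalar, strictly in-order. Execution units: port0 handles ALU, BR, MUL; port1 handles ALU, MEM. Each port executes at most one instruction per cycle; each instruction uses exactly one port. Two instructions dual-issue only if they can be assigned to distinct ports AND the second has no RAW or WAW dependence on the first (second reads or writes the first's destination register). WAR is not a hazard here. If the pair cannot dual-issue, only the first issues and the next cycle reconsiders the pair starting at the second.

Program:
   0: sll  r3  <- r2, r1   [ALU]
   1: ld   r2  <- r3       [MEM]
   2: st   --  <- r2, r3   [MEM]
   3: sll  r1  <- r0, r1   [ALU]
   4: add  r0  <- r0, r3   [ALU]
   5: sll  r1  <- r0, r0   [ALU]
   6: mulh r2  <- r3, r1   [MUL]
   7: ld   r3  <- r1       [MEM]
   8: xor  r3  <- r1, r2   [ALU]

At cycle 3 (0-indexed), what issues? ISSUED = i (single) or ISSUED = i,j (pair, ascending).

[0] i0  sll  -- RAW r3
[1] i1  ld  -- no-port MEM/MEM
[2] i2,i3  st sll  -- 2-wide
[3] i4  add  -- RAW r0
[4] i5  sll  -- RAW r1
[5] i6,i7  mulh ld  -- 2-wide
[6] i8  xor  -- tail

ISSUED = 4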